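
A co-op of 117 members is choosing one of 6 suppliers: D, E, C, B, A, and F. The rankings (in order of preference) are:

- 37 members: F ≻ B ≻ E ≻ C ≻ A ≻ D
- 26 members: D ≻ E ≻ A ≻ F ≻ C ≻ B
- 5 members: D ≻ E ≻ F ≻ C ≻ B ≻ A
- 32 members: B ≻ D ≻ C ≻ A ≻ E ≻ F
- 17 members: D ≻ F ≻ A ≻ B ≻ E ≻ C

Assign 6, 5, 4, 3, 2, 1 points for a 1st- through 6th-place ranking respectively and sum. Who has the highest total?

D

D: 37·1 + 26·6 + 5·6 + 32·5 + 17·6 = 485
E: 37·4 + 26·5 + 5·5 + 32·2 + 17·2 = 401
C: 37·3 + 26·2 + 5·3 + 32·4 + 17·1 = 323
B: 37·5 + 26·1 + 5·2 + 32·6 + 17·3 = 464
A: 37·2 + 26·4 + 5·1 + 32·3 + 17·4 = 347
F: 37·6 + 26·3 + 5·4 + 32·1 + 17·5 = 437
D has the highest Borda score (485).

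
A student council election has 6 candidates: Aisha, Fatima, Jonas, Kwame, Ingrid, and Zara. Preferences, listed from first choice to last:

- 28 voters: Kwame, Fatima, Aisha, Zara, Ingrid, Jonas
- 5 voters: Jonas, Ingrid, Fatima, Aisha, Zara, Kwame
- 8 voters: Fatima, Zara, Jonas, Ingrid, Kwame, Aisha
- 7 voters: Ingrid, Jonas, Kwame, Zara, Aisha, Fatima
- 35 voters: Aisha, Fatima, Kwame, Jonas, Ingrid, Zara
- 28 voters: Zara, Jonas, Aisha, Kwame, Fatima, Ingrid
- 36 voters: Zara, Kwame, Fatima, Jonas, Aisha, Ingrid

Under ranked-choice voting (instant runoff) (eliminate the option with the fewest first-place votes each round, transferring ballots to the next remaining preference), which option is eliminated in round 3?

Round 1: Aisha 35, Fatima 8, Jonas 5, Kwame 28, Ingrid 7, Zara 64. Eliminate Jonas.
Round 2: Aisha 35, Fatima 8, Kwame 28, Ingrid 12, Zara 64. Eliminate Fatima.
Round 3: Aisha 35, Kwame 28, Ingrid 12, Zara 72. Eliminate Ingrid.

Ingrid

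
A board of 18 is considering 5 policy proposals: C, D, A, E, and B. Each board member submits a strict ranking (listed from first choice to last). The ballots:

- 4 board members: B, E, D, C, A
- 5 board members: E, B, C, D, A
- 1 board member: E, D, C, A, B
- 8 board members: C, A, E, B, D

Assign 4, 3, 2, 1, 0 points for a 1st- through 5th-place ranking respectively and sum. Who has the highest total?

E

C: 4·1 + 5·2 + 1·2 + 8·4 = 48
D: 4·2 + 5·1 + 1·3 + 8·0 = 16
A: 4·0 + 5·0 + 1·1 + 8·3 = 25
E: 4·3 + 5·4 + 1·4 + 8·2 = 52
B: 4·4 + 5·3 + 1·0 + 8·1 = 39
E has the highest Borda score (52).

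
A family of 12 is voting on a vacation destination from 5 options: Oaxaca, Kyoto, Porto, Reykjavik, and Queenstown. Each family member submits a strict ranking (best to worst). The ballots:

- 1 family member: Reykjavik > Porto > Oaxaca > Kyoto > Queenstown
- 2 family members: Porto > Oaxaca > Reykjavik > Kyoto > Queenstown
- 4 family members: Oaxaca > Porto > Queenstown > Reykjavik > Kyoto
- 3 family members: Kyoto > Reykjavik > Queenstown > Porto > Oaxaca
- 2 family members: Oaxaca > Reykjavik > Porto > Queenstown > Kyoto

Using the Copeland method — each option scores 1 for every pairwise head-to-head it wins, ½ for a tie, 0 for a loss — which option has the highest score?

Oaxaca: beats Kyoto, Reykjavik, and Queenstown; ties Porto → score 3.5.
Kyoto: ties Queenstown; loses to Oaxaca, Porto, and Reykjavik → score 0.5.
Porto: beats Kyoto and Queenstown; ties Oaxaca and Reykjavik → score 3.
Reykjavik: beats Kyoto and Queenstown; ties Porto; loses to Oaxaca → score 2.5.
Queenstown: ties Kyoto; loses to Oaxaca, Porto, and Reykjavik → score 0.5.
Oaxaca has the best pairwise record.

Oaxaca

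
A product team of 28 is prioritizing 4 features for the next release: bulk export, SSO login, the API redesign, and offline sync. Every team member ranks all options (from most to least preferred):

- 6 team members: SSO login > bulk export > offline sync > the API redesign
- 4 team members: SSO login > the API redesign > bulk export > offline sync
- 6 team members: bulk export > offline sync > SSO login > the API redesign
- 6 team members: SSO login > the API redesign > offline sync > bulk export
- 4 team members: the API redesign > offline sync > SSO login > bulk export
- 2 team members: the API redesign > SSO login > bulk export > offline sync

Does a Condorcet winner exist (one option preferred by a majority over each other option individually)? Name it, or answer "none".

SSO login vs bulk export: 22–6 for SSO login.
SSO login vs the API redesign: 22–6 for SSO login.
SSO login vs offline sync: 18–10 for SSO login.
SSO login beats every other option head-to-head.

SSO login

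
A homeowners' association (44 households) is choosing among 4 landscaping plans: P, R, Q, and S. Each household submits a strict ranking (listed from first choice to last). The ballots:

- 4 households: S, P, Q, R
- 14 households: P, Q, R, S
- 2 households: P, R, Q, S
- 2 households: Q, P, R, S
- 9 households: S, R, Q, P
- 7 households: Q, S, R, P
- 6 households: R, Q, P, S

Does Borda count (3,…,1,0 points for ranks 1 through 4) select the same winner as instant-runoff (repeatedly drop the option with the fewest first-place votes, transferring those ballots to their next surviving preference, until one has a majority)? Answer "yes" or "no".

yes

Borda — scores: P 66, R 63, Q 82, S 53. Winner: Q.
Instant-runoff — R1 P 16, R 6, Q 9, S 13 (R out); R2 P 16, Q 15, S 13 (S out); R3 P 20, Q 24 (Q winner). Winner: Q.
The two methods agree.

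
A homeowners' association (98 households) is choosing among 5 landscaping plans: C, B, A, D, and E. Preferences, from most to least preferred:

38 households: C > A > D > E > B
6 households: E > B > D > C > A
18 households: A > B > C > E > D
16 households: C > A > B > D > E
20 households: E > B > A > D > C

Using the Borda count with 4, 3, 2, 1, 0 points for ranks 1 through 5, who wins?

C: 38·4 + 6·1 + 18·2 + 16·4 + 20·0 = 258
B: 38·0 + 6·3 + 18·3 + 16·2 + 20·3 = 164
A: 38·3 + 6·0 + 18·4 + 16·3 + 20·2 = 274
D: 38·2 + 6·2 + 18·0 + 16·1 + 20·1 = 124
E: 38·1 + 6·4 + 18·1 + 16·0 + 20·4 = 160
A has the highest Borda score (274).

A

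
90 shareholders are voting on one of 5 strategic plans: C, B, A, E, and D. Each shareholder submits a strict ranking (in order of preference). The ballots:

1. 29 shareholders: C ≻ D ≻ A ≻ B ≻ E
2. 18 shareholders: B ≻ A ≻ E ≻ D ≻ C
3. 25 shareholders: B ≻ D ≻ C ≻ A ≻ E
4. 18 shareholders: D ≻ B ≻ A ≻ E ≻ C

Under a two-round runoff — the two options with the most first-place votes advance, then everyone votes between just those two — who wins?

Round 1 first-place votes: C 29, B 43, A 0, E 0, D 18.
B and C advance.
Runoff: B is preferred to C by 61 voters; C by 29.
B wins the runoff.

B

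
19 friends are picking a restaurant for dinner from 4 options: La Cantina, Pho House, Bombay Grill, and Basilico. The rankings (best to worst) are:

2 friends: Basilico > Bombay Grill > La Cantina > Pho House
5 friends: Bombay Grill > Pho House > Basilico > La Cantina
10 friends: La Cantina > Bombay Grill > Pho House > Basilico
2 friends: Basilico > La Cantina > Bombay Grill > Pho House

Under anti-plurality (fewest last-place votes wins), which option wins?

Bombay Grill

Last-place votes: La Cantina 5, Pho House 4, Bombay Grill 0, Basilico 10.
Bombay Grill is ranked last by the fewest voters, so Bombay Grill wins.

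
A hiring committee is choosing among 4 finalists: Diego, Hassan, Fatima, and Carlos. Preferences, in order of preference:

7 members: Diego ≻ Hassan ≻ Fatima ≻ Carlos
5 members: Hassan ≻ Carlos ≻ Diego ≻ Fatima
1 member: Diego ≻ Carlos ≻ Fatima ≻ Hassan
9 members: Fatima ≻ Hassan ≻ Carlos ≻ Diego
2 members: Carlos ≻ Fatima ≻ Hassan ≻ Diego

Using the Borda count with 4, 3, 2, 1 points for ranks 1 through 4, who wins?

Hassan

Diego: 7·4 + 5·2 + 1·4 + 9·1 + 2·1 = 53
Hassan: 7·3 + 5·4 + 1·1 + 9·3 + 2·2 = 73
Fatima: 7·2 + 5·1 + 1·2 + 9·4 + 2·3 = 63
Carlos: 7·1 + 5·3 + 1·3 + 9·2 + 2·4 = 51
Hassan has the highest Borda score (73).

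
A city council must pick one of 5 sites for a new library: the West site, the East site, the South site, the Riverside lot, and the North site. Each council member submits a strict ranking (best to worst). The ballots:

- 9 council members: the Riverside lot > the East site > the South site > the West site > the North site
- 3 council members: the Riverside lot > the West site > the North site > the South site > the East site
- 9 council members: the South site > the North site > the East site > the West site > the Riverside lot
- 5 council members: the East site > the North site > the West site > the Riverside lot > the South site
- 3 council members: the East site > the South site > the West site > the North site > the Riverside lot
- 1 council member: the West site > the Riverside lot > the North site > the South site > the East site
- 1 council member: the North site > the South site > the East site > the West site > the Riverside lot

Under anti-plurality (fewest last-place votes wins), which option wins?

the West site

Last-place votes: the West site 0, the East site 4, the South site 5, the Riverside lot 13, the North site 9.
the West site is ranked last by the fewest voters, so the West site wins.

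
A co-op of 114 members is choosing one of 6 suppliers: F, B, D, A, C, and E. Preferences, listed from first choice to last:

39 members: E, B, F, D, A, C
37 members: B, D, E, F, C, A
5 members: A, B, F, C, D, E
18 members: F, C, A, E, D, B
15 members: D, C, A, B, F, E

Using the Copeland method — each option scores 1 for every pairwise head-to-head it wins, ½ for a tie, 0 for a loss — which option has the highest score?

B

F: beats D, A, and C; loses to B and E → score 3.
B: beats F, D, A, and C; ties E → score 4.5.
D: beats A and C; ties E; loses to F and B → score 2.5.
A: loses to F, B, D, C, and E → score 0.
C: beats A; loses to F, B, D, and E → score 1.
E: beats F, A, and C; ties B and D → score 4.
B has the best pairwise record.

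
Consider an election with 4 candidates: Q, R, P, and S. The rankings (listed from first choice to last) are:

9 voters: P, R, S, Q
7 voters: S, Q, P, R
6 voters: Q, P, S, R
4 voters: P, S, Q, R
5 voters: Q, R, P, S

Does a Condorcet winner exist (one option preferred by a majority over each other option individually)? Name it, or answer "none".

Checking pairwise contests:
S beats Q 20–11.
Q beats R 22–9.
Q beats P 18–13.
P beats S 24–7.
Every option loses at least one head-to-head, so there is no Condorcet winner.

none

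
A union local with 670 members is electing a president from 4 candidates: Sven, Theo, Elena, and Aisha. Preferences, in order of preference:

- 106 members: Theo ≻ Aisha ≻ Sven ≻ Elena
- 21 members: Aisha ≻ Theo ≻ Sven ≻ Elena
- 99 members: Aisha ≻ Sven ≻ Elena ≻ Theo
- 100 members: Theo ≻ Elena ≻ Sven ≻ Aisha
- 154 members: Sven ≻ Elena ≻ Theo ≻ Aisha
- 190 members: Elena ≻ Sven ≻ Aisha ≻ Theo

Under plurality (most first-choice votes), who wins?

First-place votes: Sven 154, Theo 206, Elena 190, Aisha 120.
Theo has the most first-place votes.

Theo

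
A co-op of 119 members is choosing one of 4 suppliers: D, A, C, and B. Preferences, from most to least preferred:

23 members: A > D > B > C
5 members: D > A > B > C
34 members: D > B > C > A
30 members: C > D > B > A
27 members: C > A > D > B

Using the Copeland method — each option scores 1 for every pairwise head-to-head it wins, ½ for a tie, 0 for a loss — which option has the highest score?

D: beats A, C, and B → score 3.
A: loses to D, C, and B → score 0.
C: beats A; loses to D and B → score 1.
B: beats A and C; loses to D → score 2.
D has the best pairwise record.

D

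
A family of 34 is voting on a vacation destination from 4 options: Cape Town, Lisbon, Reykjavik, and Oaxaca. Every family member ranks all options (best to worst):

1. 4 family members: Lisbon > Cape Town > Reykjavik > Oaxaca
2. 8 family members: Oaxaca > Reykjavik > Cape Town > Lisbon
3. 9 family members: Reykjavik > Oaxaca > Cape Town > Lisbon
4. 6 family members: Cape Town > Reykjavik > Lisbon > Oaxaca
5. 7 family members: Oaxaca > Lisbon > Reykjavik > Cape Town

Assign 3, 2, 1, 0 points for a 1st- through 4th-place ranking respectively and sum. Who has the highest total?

Cape Town: 4·2 + 8·1 + 9·1 + 6·3 + 7·0 = 43
Lisbon: 4·3 + 8·0 + 9·0 + 6·1 + 7·2 = 32
Reykjavik: 4·1 + 8·2 + 9·3 + 6·2 + 7·1 = 66
Oaxaca: 4·0 + 8·3 + 9·2 + 6·0 + 7·3 = 63
Reykjavik has the highest Borda score (66).

Reykjavik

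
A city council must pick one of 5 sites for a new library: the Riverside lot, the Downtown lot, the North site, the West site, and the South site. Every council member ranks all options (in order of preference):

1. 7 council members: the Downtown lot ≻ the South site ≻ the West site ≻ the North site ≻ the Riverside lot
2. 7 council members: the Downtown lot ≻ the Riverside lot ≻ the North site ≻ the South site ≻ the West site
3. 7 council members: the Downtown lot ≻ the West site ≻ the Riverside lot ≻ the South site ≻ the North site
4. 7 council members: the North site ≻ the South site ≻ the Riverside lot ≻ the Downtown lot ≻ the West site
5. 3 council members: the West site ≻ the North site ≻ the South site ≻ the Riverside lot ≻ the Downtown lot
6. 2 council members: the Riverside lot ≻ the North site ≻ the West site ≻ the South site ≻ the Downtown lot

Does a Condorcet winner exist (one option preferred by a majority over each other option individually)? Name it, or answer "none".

the Downtown lot

the Downtown lot vs the Riverside lot: 21–12 for the Downtown lot.
the Downtown lot vs the North site: 21–12 for the Downtown lot.
the Downtown lot vs the West site: 28–5 for the Downtown lot.
the Downtown lot vs the South site: 21–12 for the Downtown lot.
the Downtown lot beats every other option head-to-head.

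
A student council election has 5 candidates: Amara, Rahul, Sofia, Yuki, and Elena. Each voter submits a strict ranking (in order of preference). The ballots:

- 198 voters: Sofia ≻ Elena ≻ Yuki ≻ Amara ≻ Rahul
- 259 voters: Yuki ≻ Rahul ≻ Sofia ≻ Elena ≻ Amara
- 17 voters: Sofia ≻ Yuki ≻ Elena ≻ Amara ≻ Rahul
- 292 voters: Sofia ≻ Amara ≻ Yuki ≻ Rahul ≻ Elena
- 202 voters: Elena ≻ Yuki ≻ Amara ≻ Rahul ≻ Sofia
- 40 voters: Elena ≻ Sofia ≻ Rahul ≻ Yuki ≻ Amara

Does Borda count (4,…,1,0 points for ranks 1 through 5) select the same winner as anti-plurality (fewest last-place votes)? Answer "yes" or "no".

Borda — scores: Amara 1495, Rahul 1351, Sofia 2666, Yuki 2713, Elena 1855. Winner: Yuki.
Anti-plurality — last-place votes: Amara 299, Rahul 215, Sofia 202, Yuki 0, Elena 292. Winner: Yuki.
The two methods agree.

yes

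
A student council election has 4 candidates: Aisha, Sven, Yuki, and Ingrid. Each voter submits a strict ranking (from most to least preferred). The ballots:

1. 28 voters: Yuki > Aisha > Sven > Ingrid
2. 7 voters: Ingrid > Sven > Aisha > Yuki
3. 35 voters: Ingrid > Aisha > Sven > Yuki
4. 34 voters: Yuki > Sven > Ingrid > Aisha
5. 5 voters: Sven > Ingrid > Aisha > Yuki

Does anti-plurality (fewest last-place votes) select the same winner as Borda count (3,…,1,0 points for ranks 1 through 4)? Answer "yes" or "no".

no

Anti-plurality — last-place votes: Aisha 34, Sven 0, Yuki 47, Ingrid 28. Winner: Sven.
Borda — scores: Aisha 138, Sven 160, Yuki 186, Ingrid 170. Winner: Yuki.
The two methods disagree.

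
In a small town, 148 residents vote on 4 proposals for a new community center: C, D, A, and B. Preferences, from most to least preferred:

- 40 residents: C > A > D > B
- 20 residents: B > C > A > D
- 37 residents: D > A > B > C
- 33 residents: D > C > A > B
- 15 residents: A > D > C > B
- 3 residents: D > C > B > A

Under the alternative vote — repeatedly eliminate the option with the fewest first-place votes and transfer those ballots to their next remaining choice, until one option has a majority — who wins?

Round 1: C 40, D 73, A 15, B 20. Eliminate A.
Round 2: C 40, D 88, B 20. D has a majority.

D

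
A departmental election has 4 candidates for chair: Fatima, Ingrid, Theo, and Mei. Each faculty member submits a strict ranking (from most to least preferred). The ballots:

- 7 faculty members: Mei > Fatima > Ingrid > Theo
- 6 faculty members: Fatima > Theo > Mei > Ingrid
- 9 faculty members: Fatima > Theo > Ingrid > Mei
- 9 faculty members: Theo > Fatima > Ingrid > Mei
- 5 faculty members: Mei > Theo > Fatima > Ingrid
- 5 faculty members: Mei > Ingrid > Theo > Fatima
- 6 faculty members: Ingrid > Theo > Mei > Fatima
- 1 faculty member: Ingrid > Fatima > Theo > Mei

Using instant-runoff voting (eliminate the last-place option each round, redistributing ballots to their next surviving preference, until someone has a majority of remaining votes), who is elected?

Round 1: Fatima 15, Ingrid 7, Theo 9, Mei 17. Eliminate Ingrid.
Round 2: Fatima 16, Theo 15, Mei 17. Eliminate Theo.
Round 3: Fatima 25, Mei 23. Fatima has a majority.

Fatima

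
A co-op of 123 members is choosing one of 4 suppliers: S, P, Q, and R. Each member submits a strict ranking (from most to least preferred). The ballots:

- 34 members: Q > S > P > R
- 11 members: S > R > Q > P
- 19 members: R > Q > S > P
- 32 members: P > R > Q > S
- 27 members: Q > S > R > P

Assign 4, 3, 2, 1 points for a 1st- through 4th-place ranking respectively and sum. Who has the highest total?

Q

S: 34·3 + 11·4 + 19·2 + 32·1 + 27·3 = 297
P: 34·2 + 11·1 + 19·1 + 32·4 + 27·1 = 253
Q: 34·4 + 11·2 + 19·3 + 32·2 + 27·4 = 387
R: 34·1 + 11·3 + 19·4 + 32·3 + 27·2 = 293
Q has the highest Borda score (387).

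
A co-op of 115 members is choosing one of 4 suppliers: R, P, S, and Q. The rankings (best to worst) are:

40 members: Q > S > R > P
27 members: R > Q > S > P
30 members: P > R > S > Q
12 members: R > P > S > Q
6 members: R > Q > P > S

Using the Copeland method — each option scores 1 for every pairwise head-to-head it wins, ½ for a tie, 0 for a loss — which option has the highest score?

R: beats P, S, and Q → score 3.
P: loses to R, S, and Q → score 0.
S: beats P; loses to R and Q → score 1.
Q: beats P and S; loses to R → score 2.
R has the best pairwise record.

R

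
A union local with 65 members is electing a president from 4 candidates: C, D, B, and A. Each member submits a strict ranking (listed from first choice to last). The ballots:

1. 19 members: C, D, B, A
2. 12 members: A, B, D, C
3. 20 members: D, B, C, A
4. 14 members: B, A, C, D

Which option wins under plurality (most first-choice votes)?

First-place votes: C 19, D 20, B 14, A 12.
D has the most first-place votes.

D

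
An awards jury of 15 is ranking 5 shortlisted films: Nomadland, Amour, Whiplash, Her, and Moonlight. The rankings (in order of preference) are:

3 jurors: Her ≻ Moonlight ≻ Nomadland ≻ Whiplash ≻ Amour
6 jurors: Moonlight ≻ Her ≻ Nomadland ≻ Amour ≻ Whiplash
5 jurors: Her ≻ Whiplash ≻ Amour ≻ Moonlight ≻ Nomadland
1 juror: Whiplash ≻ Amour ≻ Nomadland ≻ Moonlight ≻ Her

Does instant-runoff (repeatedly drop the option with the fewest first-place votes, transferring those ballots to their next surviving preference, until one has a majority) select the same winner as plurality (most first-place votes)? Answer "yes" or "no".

yes

Instant-runoff — R1 Nomadland 0, Amour 0, Whiplash 1, Her 8, Moonlight 6 (Her winner). Winner: Her.
Plurality — first-place votes: Nomadland 0, Amour 0, Whiplash 1, Her 8, Moonlight 6. Winner: Her.
The two methods agree.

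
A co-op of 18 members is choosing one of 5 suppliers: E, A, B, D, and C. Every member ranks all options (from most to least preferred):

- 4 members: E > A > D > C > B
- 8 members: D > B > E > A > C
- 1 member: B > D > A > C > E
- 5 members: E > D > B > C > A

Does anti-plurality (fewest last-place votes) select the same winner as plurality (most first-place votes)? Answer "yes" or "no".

Anti-plurality — last-place votes: E 1, A 5, B 4, D 0, C 8. Winner: D.
Plurality — first-place votes: E 9, A 0, B 1, D 8, C 0. Winner: E.
The two methods disagree.

no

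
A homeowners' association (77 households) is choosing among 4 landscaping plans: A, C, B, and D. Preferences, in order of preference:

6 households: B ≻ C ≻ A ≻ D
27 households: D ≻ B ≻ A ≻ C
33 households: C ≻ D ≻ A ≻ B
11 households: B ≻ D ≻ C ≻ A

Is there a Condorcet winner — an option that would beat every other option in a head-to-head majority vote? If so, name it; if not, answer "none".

none

Checking pairwise contests:
C beats A 50–27.
B beats C 44–33.
D beats B 60–17.
C beats D 39–38.
Every option loses at least one head-to-head, so there is no Condorcet winner.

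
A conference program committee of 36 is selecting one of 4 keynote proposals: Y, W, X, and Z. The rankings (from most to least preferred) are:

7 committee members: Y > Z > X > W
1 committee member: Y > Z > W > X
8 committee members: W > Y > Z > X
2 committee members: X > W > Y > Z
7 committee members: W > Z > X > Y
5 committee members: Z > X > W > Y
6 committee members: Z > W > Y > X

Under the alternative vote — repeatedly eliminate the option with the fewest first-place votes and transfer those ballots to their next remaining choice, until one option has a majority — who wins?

Round 1: Y 8, W 15, X 2, Z 11. Eliminate X.
Round 2: Y 8, W 17, Z 11. Eliminate Y.
Round 3: W 17, Z 19. Z has a majority.

Z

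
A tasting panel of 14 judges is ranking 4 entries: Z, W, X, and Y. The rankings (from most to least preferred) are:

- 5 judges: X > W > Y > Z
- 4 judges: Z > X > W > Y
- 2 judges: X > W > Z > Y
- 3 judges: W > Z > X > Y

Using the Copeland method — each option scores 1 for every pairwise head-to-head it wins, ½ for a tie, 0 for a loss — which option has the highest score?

X

Z: beats Y; ties X; loses to W → score 1.5.
W: beats Z and Y; loses to X → score 2.
X: beats W and Y; ties Z → score 2.5.
Y: loses to Z, W, and X → score 0.
X has the best pairwise record.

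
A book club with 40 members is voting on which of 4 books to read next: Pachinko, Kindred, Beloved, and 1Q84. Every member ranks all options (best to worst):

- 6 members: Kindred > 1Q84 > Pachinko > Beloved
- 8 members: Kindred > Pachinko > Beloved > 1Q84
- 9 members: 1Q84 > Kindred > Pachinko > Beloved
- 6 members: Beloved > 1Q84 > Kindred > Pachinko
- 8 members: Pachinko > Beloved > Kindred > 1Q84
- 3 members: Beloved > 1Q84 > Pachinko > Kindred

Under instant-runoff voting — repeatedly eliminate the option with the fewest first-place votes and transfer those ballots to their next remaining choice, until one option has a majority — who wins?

Round 1: Pachinko 8, Kindred 14, Beloved 9, 1Q84 9. Eliminate Pachinko.
Round 2: Kindred 14, Beloved 17, 1Q84 9. Eliminate 1Q84.
Round 3: Kindred 23, Beloved 17. Kindred has a majority.

Kindred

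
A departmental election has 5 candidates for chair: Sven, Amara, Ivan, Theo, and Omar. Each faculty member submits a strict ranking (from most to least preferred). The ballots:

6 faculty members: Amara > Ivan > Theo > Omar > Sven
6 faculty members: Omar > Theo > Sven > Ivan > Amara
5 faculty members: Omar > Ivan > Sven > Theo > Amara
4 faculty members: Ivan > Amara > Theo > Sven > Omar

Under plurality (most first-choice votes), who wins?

First-place votes: Sven 0, Amara 6, Ivan 4, Theo 0, Omar 11.
Omar has the most first-place votes.

Omar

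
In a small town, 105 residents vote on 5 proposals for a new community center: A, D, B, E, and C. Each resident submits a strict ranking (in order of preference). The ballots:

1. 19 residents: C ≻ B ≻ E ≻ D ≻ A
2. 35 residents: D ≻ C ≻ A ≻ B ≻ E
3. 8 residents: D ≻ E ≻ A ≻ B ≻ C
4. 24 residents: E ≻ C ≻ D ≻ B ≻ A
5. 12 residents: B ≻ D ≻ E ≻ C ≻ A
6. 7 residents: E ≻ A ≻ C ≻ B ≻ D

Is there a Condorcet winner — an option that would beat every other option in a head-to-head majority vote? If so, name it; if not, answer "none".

D vs A: 98–7 for D.
D vs B: 67–38 for D.
D vs E: 55–50 for D.
D vs C: 55–50 for D.
D beats every other option head-to-head.

D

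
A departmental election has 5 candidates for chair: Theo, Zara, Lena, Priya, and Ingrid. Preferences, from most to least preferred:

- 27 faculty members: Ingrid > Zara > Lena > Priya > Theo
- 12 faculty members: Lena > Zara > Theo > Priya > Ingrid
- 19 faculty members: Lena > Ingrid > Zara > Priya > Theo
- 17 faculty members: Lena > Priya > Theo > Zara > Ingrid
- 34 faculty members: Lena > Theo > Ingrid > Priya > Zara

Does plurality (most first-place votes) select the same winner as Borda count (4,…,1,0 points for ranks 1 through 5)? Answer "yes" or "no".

yes

Plurality — first-place votes: Theo 0, Zara 0, Lena 82, Priya 0, Ingrid 27. Winner: Lena.
Borda — scores: Theo 160, Zara 172, Lena 382, Priya 143, Ingrid 233. Winner: Lena.
The two methods agree.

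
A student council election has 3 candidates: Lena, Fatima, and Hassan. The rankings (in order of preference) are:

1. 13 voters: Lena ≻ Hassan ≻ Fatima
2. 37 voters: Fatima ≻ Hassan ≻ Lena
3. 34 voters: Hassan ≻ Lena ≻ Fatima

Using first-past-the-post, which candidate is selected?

First-place votes: Lena 13, Fatima 37, Hassan 34.
Fatima has the most first-place votes.

Fatima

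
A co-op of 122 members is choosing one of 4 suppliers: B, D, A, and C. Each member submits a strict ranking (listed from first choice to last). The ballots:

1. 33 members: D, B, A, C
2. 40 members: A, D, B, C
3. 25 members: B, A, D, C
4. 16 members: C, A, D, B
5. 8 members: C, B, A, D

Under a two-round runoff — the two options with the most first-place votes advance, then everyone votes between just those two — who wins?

Round 1 first-place votes: B 25, D 33, A 40, C 24.
A and D advance.
Runoff: A is preferred to D by 89 voters; D by 33.
A wins the runoff.

A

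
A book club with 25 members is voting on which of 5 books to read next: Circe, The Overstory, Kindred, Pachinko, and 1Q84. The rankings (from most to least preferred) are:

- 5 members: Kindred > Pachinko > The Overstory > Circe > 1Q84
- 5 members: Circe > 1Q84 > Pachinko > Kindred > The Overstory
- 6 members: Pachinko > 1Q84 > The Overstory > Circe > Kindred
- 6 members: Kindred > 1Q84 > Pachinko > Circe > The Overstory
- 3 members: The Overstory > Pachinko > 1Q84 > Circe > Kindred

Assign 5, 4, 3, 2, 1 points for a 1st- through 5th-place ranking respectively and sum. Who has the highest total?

Pachinko

Circe: 5·2 + 5·5 + 6·2 + 6·2 + 3·2 = 65
The Overstory: 5·3 + 5·1 + 6·3 + 6·1 + 3·5 = 59
Kindred: 5·5 + 5·2 + 6·1 + 6·5 + 3·1 = 74
Pachinko: 5·4 + 5·3 + 6·5 + 6·3 + 3·4 = 95
1Q84: 5·1 + 5·4 + 6·4 + 6·4 + 3·3 = 82
Pachinko has the highest Borda score (95).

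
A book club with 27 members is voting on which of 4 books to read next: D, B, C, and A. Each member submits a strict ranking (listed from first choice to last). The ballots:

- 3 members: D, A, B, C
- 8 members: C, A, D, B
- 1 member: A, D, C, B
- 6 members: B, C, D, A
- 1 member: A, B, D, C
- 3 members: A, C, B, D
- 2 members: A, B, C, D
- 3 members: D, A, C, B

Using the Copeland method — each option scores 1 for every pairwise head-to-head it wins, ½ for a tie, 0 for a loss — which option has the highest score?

C

D: beats B; loses to C and A → score 1.
B: loses to D, C, and A → score 0.
C: beats D, B, and A → score 3.
A: beats D and B; loses to C → score 2.
C has the best pairwise record.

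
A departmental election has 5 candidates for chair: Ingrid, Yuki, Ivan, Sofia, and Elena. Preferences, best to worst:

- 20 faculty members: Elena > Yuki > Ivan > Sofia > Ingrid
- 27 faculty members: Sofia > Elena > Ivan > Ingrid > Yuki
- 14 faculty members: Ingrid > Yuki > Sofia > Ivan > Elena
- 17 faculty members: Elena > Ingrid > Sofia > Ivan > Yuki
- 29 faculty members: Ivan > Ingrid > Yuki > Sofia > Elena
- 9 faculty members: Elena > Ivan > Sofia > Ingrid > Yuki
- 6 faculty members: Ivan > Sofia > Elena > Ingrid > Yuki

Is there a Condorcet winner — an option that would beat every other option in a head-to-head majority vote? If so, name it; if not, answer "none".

Checking pairwise contests:
Ivan beats Ingrid 91–31.
Ingrid beats Yuki 102–20.
Elena beats Ivan 73–49.
Yuki beats Sofia 63–59.
Sofia beats Elena 76–46.
Every option loses at least one head-to-head, so there is no Condorcet winner.

none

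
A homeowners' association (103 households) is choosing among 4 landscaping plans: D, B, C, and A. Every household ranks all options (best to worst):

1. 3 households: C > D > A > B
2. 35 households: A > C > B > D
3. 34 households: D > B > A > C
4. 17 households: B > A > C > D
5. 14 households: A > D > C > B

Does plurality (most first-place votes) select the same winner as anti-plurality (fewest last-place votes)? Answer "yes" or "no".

Plurality — first-place votes: D 34, B 17, C 3, A 49. Winner: A.
Anti-plurality — last-place votes: D 52, B 17, C 34, A 0. Winner: A.
The two methods agree.

yes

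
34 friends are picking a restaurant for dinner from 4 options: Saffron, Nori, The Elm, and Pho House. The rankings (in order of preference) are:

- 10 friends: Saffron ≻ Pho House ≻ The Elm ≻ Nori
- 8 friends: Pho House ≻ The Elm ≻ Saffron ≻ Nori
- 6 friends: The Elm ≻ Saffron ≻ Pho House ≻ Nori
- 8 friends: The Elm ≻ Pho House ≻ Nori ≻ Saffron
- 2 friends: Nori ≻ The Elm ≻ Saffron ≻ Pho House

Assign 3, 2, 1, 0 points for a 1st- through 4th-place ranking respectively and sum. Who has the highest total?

Saffron: 10·3 + 8·1 + 6·2 + 8·0 + 2·1 = 52
Nori: 10·0 + 8·0 + 6·0 + 8·1 + 2·3 = 14
The Elm: 10·1 + 8·2 + 6·3 + 8·3 + 2·2 = 72
Pho House: 10·2 + 8·3 + 6·1 + 8·2 + 2·0 = 66
The Elm has the highest Borda score (72).

The Elm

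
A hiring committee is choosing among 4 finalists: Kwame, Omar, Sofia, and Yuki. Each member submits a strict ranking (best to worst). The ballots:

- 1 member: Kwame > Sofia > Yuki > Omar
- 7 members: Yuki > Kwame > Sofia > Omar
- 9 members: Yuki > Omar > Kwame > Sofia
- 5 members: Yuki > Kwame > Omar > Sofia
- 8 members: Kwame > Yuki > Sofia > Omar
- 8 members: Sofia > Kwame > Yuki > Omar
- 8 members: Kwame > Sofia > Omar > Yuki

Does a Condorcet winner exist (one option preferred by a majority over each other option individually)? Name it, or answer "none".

Kwame vs Omar: 37–9 for Kwame.
Kwame vs Sofia: 38–8 for Kwame.
Kwame vs Yuki: 25–21 for Kwame.
Kwame beats every other option head-to-head.

Kwame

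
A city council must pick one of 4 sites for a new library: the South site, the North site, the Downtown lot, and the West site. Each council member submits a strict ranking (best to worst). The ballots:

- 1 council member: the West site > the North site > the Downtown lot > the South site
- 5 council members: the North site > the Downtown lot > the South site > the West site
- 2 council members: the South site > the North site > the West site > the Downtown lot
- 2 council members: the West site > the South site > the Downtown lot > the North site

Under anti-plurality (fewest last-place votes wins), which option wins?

Last-place votes: the South site 1, the North site 2, the Downtown lot 2, the West site 5.
the South site is ranked last by the fewest voters, so the South site wins.

the South site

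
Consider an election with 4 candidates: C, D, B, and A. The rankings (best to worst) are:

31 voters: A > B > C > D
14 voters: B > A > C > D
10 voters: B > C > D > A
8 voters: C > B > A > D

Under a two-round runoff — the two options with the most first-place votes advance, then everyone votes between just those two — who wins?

Round 1 first-place votes: C 8, D 0, B 24, A 31.
A and B advance.
Runoff: A is preferred to B by 31 voters; B by 32.
B wins the runoff.

B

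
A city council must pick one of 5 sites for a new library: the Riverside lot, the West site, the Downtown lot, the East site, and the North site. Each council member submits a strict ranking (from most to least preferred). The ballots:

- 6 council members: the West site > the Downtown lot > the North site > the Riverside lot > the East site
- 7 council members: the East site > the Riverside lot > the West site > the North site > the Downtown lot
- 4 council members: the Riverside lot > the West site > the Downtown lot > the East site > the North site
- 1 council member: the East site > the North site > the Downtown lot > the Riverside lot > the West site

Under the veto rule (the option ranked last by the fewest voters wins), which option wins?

the Riverside lot

Last-place votes: the Riverside lot 0, the West site 1, the Downtown lot 7, the East site 6, the North site 4.
the Riverside lot is ranked last by the fewest voters, so the Riverside lot wins.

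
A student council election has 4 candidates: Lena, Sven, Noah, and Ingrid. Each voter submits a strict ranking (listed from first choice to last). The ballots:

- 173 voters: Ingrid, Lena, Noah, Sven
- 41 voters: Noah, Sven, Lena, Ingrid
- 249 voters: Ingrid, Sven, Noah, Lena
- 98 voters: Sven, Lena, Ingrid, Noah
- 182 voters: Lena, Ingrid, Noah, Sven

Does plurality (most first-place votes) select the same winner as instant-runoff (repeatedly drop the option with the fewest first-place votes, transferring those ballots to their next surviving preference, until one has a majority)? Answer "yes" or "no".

yes

Plurality — first-place votes: Lena 182, Sven 98, Noah 41, Ingrid 422. Winner: Ingrid.
Instant-runoff — R1 Lena 182, Sven 98, Noah 41, Ingrid 422 (Ingrid winner). Winner: Ingrid.
The two methods agree.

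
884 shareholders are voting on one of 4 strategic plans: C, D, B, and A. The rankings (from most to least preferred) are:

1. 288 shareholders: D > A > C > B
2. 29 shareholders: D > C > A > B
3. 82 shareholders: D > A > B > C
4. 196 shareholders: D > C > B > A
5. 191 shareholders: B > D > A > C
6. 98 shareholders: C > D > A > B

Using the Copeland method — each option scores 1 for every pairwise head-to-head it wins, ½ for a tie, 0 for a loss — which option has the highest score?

C: beats B; loses to D and A → score 1.
D: beats C, B, and A → score 3.
B: loses to C, D, and A → score 0.
A: beats C and B; loses to D → score 2.
D has the best pairwise record.

D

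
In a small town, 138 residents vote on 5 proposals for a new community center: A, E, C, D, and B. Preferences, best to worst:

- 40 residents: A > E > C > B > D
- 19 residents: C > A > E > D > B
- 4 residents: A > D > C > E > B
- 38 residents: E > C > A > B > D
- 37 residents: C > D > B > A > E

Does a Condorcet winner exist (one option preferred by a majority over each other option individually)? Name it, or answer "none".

Checking pairwise contests:
C beats A 94–44.
A beats E 100–38.
E beats C 78–60.
A beats D 101–37.
A beats B 101–37.
Every option loses at least one head-to-head, so there is no Condorcet winner.

none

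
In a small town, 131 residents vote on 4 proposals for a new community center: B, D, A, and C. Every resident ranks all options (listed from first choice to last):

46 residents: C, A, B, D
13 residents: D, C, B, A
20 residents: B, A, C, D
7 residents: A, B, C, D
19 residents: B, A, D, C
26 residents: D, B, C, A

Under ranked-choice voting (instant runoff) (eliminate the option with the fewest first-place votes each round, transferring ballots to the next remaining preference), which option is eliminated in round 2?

Round 1: B 39, D 39, A 7, C 46. Eliminate A.
Round 2: B 46, D 39, C 46. Eliminate D.

D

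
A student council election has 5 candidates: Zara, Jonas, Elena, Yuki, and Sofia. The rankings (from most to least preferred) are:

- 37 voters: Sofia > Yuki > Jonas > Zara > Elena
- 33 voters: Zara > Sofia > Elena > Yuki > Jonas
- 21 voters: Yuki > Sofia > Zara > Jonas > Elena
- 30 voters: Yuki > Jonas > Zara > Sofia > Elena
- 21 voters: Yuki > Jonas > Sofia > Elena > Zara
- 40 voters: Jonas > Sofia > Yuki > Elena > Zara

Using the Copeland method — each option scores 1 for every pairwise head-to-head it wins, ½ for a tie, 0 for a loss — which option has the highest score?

Sofia

Zara: beats Elena; loses to Jonas, Yuki, and Sofia → score 1.
Jonas: beats Zara and Elena; ties Sofia; loses to Yuki → score 2.5.
Elena: loses to Zara, Jonas, Yuki, and Sofia → score 0.
Yuki: beats Zara, Jonas, and Elena; loses to Sofia → score 3.
Sofia: beats Zara, Elena, and Yuki; ties Jonas → score 3.5.
Sofia has the best pairwise record.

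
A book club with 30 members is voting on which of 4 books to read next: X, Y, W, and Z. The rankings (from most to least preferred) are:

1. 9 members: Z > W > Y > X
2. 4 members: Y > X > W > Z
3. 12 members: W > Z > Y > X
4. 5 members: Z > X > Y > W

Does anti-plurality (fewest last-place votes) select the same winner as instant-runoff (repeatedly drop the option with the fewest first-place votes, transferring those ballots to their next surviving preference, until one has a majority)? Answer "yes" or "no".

no

Anti-plurality — last-place votes: X 21, Y 0, W 5, Z 4. Winner: Y.
Instant-runoff — R1 X 0, Y 4, W 12, Z 14 (X out); R2 Y 4, W 12, Z 14 (Y out); R3 W 16, Z 14 (W winner). Winner: W.
The two methods disagree.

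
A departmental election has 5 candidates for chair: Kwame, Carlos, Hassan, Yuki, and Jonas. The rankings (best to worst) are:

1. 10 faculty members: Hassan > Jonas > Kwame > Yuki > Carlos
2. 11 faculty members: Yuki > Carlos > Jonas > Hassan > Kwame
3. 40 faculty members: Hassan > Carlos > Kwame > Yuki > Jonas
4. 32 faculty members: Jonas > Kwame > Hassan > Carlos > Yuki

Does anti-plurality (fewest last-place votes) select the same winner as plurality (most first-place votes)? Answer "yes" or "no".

yes

Anti-plurality — last-place votes: Kwame 11, Carlos 10, Hassan 0, Yuki 32, Jonas 40. Winner: Hassan.
Plurality — first-place votes: Kwame 0, Carlos 0, Hassan 50, Yuki 11, Jonas 32. Winner: Hassan.
The two methods agree.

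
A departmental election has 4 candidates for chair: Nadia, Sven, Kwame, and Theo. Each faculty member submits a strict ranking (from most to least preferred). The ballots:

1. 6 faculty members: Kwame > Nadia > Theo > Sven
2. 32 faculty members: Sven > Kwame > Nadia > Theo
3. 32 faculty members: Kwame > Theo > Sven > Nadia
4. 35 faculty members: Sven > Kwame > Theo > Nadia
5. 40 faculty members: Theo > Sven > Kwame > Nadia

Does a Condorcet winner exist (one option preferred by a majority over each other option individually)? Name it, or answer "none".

Checking pairwise contests:
Sven beats Nadia 139–6.
Theo beats Sven 78–67.
Sven beats Kwame 107–38.
Kwame beats Theo 105–40.
Every option loses at least one head-to-head, so there is no Condorcet winner.

none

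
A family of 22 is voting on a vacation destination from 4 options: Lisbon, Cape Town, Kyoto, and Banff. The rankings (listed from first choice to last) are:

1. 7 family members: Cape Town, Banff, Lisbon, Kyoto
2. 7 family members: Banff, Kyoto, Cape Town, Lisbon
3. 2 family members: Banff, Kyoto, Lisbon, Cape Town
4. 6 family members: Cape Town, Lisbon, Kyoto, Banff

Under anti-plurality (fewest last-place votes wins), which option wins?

Last-place votes: Lisbon 7, Cape Town 2, Kyoto 7, Banff 6.
Cape Town is ranked last by the fewest voters, so Cape Town wins.

Cape Town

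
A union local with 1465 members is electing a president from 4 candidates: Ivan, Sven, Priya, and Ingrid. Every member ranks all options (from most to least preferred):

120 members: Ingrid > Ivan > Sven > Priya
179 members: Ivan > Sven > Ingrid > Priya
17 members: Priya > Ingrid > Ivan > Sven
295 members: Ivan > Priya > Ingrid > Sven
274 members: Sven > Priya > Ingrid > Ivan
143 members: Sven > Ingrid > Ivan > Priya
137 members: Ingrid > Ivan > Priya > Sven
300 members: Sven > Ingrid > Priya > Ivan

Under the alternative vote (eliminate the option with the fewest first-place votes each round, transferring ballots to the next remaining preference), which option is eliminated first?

Priya

Round 1: Ivan 474, Sven 717, Priya 17, Ingrid 257. Eliminate Priya.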